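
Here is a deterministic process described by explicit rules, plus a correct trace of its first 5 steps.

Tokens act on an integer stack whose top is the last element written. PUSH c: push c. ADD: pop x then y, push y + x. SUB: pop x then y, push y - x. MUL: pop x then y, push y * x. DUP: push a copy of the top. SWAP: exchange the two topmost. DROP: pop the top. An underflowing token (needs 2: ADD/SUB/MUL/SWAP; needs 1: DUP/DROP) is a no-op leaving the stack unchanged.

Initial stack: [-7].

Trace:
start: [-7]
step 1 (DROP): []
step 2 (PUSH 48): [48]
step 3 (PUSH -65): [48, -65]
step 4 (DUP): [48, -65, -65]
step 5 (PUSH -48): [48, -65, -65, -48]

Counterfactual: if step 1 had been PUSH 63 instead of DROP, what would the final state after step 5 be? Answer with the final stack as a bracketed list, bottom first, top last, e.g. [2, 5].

[-7, 63, 48, -65, -65, -48]

(re-executing from step 1 with the substitution; state before step 1: [-7])
step 1 (PUSH 63): [-7, 63]
step 2 (PUSH 48): [-7, 63, 48]
step 3 (PUSH -65): [-7, 63, 48, -65]
step 4 (DUP): [-7, 63, 48, -65, -65]
step 5 (PUSH -48): [-7, 63, 48, -65, -65, -48]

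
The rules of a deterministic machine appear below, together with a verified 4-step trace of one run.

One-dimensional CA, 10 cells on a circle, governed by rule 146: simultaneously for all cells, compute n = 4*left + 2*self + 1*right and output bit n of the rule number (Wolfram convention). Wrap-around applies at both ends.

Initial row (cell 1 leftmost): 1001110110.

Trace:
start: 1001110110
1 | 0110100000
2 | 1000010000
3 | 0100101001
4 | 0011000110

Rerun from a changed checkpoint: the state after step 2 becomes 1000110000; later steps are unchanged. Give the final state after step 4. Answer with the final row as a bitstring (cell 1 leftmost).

0000110110

state after step 2 := 1000110000
3 | 0101001001
4 | 0000110110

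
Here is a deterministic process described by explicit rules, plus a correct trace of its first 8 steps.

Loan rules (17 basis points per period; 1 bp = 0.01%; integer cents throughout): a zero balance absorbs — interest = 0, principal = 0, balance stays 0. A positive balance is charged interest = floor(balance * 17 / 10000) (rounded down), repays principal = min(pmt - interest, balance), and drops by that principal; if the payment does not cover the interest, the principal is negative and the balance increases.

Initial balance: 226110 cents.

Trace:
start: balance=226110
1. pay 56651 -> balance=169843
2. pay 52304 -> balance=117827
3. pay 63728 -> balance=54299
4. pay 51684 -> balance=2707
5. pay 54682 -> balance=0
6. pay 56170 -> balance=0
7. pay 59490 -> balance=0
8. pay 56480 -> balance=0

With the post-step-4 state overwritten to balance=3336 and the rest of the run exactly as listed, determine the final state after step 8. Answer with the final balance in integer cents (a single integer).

state after step 4 := balance=3336
5. pay 54682 -> balance=0
6. pay 56170 -> balance=0
7. pay 59490 -> balance=0
8. pay 56480 -> balance=0

0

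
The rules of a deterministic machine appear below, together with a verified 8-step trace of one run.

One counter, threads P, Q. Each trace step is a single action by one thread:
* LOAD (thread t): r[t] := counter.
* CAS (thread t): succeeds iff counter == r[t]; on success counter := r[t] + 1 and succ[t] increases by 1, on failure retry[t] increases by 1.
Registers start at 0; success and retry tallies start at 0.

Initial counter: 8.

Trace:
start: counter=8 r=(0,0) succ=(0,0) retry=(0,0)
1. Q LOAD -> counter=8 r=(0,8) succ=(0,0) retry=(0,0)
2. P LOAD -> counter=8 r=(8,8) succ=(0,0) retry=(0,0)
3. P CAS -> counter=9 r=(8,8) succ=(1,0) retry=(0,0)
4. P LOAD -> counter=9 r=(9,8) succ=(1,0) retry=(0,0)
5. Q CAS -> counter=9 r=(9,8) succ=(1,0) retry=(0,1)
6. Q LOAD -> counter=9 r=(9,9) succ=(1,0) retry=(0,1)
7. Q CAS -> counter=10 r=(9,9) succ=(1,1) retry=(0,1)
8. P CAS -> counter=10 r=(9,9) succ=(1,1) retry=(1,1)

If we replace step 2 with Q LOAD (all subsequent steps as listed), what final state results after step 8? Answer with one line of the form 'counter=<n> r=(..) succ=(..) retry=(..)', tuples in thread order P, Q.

(re-executing from step 2 with the substitution; state before step 2: counter=8 r=(0,8) succ=(0,0) retry=(0,0))
2. Q LOAD -> counter=8 r=(0,8) succ=(0,0) retry=(0,0)
3. P CAS -> counter=8 r=(0,8) succ=(0,0) retry=(1,0)
4. P LOAD -> counter=8 r=(8,8) succ=(0,0) retry=(1,0)
5. Q CAS -> counter=9 r=(8,8) succ=(0,1) retry=(1,0)
6. Q LOAD -> counter=9 r=(8,9) succ=(0,1) retry=(1,0)
7. Q CAS -> counter=10 r=(8,9) succ=(0,2) retry=(1,0)
8. P CAS -> counter=10 r=(8,9) succ=(0,2) retry=(2,0)

counter=10 r=(8,9) succ=(0,2) retry=(2,0)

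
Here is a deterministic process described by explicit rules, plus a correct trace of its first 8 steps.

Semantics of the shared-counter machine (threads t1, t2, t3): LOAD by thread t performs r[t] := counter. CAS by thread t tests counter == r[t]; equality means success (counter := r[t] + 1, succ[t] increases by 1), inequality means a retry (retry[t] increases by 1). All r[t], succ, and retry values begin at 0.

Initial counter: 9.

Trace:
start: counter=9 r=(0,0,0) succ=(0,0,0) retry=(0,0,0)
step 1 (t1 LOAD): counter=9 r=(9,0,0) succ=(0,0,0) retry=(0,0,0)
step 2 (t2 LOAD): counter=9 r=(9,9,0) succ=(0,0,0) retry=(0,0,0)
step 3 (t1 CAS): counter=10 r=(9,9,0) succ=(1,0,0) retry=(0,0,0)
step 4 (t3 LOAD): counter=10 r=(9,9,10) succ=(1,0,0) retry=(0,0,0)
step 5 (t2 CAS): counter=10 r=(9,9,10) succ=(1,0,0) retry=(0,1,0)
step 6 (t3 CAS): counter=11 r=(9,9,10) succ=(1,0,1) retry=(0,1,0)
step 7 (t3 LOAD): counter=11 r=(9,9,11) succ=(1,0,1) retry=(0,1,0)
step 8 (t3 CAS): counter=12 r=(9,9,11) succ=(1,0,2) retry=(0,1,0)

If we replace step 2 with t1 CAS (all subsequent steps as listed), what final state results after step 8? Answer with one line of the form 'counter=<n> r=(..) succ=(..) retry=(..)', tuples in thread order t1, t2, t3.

counter=12 r=(9,0,11) succ=(1,0,2) retry=(1,1,0)

(re-executing from step 2 with the substitution; state before step 2: counter=9 r=(9,0,0) succ=(0,0,0) retry=(0,0,0))
step 2 (t1 CAS): counter=10 r=(9,0,0) succ=(1,0,0) retry=(0,0,0)
step 3 (t1 CAS): counter=10 r=(9,0,0) succ=(1,0,0) retry=(1,0,0)
step 4 (t3 LOAD): counter=10 r=(9,0,10) succ=(1,0,0) retry=(1,0,0)
step 5 (t2 CAS): counter=10 r=(9,0,10) succ=(1,0,0) retry=(1,1,0)
step 6 (t3 CAS): counter=11 r=(9,0,10) succ=(1,0,1) retry=(1,1,0)
step 7 (t3 LOAD): counter=11 r=(9,0,11) succ=(1,0,1) retry=(1,1,0)
step 8 (t3 CAS): counter=12 r=(9,0,11) succ=(1,0,2) retry=(1,1,0)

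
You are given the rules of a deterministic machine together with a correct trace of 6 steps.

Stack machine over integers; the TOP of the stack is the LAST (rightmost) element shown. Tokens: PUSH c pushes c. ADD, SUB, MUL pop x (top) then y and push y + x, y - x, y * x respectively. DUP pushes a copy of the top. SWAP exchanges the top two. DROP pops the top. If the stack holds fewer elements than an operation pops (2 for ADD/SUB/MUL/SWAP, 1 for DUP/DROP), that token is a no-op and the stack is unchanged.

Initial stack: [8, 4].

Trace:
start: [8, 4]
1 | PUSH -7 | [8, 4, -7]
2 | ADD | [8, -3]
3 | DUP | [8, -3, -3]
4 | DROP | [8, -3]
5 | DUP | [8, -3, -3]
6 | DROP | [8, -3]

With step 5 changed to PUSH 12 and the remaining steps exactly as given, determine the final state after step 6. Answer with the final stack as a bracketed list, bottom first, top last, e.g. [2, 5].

[8, -3]

(re-executing from step 5 with the substitution; state before step 5: [8, -3])
5 | PUSH 12 | [8, -3, 12]
6 | DROP | [8, -3]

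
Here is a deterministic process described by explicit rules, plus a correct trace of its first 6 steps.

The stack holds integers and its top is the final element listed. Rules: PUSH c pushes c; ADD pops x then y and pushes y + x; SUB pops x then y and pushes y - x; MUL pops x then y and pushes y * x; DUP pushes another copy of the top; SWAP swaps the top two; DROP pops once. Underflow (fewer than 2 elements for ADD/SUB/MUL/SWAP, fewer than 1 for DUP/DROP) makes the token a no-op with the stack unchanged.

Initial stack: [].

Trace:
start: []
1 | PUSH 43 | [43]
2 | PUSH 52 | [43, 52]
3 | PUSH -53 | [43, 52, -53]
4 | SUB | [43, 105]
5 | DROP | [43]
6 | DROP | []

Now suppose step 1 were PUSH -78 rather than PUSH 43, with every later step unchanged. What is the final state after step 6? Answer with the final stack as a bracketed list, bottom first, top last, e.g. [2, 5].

(re-executing from step 1 with the substitution; state before step 1: [])
1 | PUSH -78 | [-78]
2 | PUSH 52 | [-78, 52]
3 | PUSH -53 | [-78, 52, -53]
4 | SUB | [-78, 105]
5 | DROP | [-78]
6 | DROP | []

[]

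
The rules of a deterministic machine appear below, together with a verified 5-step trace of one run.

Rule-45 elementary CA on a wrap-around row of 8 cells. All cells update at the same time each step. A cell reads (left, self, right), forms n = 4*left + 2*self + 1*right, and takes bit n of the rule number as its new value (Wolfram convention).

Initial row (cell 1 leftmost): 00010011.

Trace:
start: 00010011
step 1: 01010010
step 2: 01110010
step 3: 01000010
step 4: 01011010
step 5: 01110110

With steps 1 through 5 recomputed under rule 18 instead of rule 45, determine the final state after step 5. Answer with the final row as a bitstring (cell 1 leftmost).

(re-executing steps 1..5 under rule 18; state before step 1: 00010011)
step 1: 10101100
step 2: 00000011
step 3: 10000100
step 4: 01001011
step 5: 00110000

00110000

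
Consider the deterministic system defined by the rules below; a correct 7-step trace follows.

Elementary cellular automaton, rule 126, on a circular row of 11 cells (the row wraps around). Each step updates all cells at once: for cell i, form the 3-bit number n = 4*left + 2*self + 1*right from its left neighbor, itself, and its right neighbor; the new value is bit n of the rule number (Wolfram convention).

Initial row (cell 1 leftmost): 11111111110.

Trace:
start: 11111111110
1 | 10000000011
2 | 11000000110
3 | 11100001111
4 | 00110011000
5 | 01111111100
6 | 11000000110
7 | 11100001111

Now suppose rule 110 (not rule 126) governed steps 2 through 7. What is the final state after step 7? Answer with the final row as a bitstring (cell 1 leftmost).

10011111110

(re-executing steps 2..7 under rule 110; state before step 2: 10000000011)
2 | 10000000110
3 | 10000001111
4 | 10000011000
5 | 10000111001
6 | 10001101011
7 | 10011111110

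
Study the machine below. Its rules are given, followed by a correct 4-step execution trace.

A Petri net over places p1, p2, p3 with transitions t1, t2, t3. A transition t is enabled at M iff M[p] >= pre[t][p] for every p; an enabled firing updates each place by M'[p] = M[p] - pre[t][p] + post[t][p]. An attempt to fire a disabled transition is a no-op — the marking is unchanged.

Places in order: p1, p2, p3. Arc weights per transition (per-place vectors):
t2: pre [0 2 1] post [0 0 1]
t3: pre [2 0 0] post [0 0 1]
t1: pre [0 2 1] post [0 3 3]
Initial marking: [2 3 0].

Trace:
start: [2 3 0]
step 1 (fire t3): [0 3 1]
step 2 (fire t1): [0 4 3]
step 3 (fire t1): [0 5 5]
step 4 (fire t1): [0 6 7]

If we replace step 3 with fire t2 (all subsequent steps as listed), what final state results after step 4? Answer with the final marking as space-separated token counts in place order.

0 3 5

(re-executing from step 3 with the substitution; state before step 3: [0 4 3])
step 3 (fire t2): [0 2 3]
step 4 (fire t1): [0 3 5]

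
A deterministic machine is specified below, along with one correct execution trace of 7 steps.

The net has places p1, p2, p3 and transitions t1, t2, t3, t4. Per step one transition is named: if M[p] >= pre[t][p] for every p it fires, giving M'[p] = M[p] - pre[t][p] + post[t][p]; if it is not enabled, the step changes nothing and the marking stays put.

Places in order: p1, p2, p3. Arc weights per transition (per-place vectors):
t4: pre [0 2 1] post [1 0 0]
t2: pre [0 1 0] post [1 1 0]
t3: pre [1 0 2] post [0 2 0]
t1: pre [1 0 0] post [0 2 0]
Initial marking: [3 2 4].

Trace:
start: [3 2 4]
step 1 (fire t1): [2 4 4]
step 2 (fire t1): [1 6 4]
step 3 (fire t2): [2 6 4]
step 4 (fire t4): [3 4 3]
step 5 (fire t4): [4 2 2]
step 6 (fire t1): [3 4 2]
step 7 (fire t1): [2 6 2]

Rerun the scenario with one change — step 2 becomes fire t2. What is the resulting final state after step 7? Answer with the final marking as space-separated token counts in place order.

(re-executing from step 2 with the substitution; state before step 2: [2 4 4])
step 2 (fire t2): [3 4 4]
step 3 (fire t2): [4 4 4]
step 4 (fire t4): [5 2 3]
step 5 (fire t4): [6 0 2]
step 6 (fire t1): [5 2 2]
step 7 (fire t1): [4 4 2]

4 4 2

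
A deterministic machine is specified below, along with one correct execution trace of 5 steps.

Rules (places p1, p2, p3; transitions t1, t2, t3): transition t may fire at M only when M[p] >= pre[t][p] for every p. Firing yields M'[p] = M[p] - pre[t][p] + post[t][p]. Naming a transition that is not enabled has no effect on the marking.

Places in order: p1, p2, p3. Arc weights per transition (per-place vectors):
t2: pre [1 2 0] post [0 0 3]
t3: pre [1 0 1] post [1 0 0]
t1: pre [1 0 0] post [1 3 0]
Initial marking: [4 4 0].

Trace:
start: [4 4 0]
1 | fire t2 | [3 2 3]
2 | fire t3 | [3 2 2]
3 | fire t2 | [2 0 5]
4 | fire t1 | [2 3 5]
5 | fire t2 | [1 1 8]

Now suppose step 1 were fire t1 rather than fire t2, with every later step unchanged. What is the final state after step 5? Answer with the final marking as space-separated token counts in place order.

2 6 6

(re-executing from step 1 with the substitution; state before step 1: [4 4 0])
1 | fire t1 | [4 7 0]
2 | fire t3 | [4 7 0]
3 | fire t2 | [3 5 3]
4 | fire t1 | [3 8 3]
5 | fire t2 | [2 6 6]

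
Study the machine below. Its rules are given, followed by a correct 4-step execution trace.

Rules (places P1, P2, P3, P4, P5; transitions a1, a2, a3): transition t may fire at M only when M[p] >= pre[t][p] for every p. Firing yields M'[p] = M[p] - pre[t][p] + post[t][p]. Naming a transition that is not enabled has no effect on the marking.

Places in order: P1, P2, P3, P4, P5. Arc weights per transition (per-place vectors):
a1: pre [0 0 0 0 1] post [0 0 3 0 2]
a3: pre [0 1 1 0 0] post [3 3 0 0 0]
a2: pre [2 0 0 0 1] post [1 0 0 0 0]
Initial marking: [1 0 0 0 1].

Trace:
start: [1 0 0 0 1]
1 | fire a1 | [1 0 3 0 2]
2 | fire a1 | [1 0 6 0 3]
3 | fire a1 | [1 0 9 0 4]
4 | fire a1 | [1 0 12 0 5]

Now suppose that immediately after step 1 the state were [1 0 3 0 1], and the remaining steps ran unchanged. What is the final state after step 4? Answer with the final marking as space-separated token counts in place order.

1 0 12 0 4

state after step 1 := [1 0 3 0 1]
2 | fire a1 | [1 0 6 0 2]
3 | fire a1 | [1 0 9 0 3]
4 | fire a1 | [1 0 12 0 4]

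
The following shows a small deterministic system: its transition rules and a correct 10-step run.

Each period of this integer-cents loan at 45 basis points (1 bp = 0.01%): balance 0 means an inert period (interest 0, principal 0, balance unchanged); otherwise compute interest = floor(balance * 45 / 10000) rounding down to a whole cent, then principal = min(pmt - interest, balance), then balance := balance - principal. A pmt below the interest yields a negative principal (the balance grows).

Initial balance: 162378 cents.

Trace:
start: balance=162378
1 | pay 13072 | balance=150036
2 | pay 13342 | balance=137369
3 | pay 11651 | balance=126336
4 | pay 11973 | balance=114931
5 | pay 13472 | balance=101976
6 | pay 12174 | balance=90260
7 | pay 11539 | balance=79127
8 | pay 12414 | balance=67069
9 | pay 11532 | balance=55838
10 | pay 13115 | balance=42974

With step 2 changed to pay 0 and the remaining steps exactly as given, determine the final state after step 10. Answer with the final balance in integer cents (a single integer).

(re-executing from step 2 with the substitution; state before step 2: balance=150036)
2 | pay 0 | balance=150711
3 | pay 11651 | balance=139738
4 | pay 11973 | balance=128393
5 | pay 13472 | balance=115498
6 | pay 12174 | balance=103843
7 | pay 11539 | balance=92771
8 | pay 12414 | balance=80774
9 | pay 11532 | balance=69605
10 | pay 13115 | balance=56803

56803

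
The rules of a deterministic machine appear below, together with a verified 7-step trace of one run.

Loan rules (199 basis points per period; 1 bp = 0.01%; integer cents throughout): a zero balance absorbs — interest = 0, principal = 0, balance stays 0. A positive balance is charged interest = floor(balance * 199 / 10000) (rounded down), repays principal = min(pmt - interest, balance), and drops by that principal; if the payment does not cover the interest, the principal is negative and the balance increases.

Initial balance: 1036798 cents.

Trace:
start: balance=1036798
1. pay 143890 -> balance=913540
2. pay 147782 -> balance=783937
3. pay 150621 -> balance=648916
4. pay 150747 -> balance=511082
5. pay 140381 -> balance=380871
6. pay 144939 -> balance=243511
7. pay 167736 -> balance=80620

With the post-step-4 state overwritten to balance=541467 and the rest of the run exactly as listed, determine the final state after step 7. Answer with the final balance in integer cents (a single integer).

state after step 4 := balance=541467
5. pay 140381 -> balance=411861
6. pay 144939 -> balance=275118
7. pay 167736 -> balance=112856

112856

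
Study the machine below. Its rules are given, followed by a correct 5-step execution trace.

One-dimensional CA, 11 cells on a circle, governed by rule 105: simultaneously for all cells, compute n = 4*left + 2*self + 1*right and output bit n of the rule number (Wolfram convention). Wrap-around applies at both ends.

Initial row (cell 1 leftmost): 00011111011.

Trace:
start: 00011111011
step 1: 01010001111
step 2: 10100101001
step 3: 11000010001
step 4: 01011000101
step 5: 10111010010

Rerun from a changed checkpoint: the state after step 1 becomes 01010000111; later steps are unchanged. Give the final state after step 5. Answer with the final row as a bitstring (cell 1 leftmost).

00101011010

state after step 1 := 01010000111
step 2: 10100110101
step 3: 11000111011
step 4: 01010101110
step 5: 00101011010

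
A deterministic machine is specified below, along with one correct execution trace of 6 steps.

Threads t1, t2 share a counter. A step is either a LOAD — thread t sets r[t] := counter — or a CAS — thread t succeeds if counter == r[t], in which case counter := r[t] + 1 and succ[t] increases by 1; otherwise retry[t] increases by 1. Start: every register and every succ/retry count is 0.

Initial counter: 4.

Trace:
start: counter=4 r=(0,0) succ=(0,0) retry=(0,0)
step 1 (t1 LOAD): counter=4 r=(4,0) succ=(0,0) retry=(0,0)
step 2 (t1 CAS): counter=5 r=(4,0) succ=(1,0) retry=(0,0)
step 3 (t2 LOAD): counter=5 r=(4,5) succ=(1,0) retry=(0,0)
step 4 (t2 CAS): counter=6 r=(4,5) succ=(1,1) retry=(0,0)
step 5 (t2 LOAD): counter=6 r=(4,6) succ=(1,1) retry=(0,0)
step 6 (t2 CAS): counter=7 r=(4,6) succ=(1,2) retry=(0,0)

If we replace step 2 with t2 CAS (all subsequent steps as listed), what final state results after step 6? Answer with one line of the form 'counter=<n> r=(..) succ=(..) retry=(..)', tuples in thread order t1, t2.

counter=6 r=(4,5) succ=(0,2) retry=(0,1)

(re-executing from step 2 with the substitution; state before step 2: counter=4 r=(4,0) succ=(0,0) retry=(0,0))
step 2 (t2 CAS): counter=4 r=(4,0) succ=(0,0) retry=(0,1)
step 3 (t2 LOAD): counter=4 r=(4,4) succ=(0,0) retry=(0,1)
step 4 (t2 CAS): counter=5 r=(4,4) succ=(0,1) retry=(0,1)
step 5 (t2 LOAD): counter=5 r=(4,5) succ=(0,1) retry=(0,1)
step 6 (t2 CAS): counter=6 r=(4,5) succ=(0,2) retry=(0,1)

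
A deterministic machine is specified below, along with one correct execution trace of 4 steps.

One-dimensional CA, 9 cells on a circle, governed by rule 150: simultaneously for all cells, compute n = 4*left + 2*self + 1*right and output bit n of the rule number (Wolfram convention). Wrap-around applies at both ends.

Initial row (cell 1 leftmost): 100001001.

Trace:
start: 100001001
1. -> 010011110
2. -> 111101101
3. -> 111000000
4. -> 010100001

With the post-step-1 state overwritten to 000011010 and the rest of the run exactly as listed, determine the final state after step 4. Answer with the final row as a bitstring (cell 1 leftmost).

100100111

state after step 1 := 000011010
2. -> 000100011
3. -> 101110100
4. -> 100100111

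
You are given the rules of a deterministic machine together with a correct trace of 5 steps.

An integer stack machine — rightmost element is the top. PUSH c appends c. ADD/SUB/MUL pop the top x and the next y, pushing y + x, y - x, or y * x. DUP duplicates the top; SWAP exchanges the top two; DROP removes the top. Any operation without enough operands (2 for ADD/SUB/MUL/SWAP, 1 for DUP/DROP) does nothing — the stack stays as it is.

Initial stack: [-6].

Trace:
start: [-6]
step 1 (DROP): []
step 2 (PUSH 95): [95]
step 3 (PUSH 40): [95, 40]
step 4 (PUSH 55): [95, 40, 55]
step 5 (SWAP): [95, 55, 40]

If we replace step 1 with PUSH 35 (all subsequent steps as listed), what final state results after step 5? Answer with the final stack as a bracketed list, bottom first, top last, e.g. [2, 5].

[-6, 35, 95, 55, 40]

(re-executing from step 1 with the substitution; state before step 1: [-6])
step 1 (PUSH 35): [-6, 35]
step 2 (PUSH 95): [-6, 35, 95]
step 3 (PUSH 40): [-6, 35, 95, 40]
step 4 (PUSH 55): [-6, 35, 95, 40, 55]
step 5 (SWAP): [-6, 35, 95, 55, 40]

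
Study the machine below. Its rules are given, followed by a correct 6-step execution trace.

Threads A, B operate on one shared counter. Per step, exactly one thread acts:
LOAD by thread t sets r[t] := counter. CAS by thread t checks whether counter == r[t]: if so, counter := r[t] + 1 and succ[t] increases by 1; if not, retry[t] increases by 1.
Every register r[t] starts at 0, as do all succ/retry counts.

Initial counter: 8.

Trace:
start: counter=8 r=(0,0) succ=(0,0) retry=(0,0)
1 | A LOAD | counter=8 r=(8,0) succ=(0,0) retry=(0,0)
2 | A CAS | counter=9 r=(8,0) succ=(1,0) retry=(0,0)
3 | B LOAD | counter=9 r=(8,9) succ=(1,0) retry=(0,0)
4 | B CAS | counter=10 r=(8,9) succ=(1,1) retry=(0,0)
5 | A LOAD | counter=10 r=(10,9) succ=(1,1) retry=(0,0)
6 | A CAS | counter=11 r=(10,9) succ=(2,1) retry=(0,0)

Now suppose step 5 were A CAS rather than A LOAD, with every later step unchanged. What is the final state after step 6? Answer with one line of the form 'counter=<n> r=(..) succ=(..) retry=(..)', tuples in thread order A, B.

(re-executing from step 5 with the substitution; state before step 5: counter=10 r=(8,9) succ=(1,1) retry=(0,0))
5 | A CAS | counter=10 r=(8,9) succ=(1,1) retry=(1,0)
6 | A CAS | counter=10 r=(8,9) succ=(1,1) retry=(2,0)

counter=10 r=(8,9) succ=(1,1) retry=(2,0)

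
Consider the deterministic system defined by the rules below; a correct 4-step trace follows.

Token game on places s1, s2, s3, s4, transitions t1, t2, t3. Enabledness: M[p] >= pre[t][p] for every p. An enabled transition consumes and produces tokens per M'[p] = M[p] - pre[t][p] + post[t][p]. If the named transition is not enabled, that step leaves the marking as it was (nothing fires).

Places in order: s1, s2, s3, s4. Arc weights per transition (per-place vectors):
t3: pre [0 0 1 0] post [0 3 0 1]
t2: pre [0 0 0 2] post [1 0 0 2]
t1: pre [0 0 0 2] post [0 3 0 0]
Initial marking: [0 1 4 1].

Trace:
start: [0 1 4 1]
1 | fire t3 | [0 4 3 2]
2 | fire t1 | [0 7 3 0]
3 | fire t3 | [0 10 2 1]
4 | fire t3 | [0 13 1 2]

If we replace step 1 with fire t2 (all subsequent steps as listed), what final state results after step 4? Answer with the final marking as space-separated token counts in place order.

0 7 2 3

(re-executing from step 1 with the substitution; state before step 1: [0 1 4 1])
1 | fire t2 | [0 1 4 1]
2 | fire t1 | [0 1 4 1]
3 | fire t3 | [0 4 3 2]
4 | fire t3 | [0 7 2 3]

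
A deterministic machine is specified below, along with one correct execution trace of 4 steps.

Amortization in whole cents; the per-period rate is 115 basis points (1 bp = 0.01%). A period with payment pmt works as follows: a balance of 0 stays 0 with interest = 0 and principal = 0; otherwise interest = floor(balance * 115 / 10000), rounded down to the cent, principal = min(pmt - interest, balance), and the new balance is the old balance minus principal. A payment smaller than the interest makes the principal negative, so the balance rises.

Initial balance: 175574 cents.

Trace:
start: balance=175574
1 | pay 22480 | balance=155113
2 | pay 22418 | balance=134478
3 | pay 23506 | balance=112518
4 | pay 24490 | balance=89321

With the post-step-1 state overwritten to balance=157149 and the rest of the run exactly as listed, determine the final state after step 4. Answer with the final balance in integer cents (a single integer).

91429

state after step 1 := balance=157149
2 | pay 22418 | balance=136538
3 | pay 23506 | balance=114602
4 | pay 24490 | balance=91429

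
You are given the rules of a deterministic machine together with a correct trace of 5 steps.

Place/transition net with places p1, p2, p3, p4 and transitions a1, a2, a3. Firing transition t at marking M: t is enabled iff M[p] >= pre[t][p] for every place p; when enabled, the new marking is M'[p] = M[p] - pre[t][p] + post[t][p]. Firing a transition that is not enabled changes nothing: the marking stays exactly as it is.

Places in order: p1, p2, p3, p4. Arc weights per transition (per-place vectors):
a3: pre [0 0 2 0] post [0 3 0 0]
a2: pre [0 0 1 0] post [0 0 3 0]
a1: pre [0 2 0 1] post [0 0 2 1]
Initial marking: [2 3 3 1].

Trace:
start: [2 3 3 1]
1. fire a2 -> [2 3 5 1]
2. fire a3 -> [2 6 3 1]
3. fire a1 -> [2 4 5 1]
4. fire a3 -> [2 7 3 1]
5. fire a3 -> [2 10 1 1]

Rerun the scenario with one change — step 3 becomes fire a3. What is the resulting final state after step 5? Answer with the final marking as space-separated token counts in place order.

2 9 1 1

(re-executing from step 3 with the substitution; state before step 3: [2 6 3 1])
3. fire a3 -> [2 9 1 1]
4. fire a3 -> [2 9 1 1]
5. fire a3 -> [2 9 1 1]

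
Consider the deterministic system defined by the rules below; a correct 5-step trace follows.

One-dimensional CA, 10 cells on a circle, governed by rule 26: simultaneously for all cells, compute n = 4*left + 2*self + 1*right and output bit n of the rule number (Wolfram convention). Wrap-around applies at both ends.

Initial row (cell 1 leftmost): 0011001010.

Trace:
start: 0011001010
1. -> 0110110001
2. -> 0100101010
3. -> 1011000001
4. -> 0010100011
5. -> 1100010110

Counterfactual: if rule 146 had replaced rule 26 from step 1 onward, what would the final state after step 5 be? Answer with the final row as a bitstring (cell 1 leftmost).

(re-executing steps 1..5 under rule 146; state before step 1: 0011001010)
1. -> 0100110001
2. -> 0011001010
3. -> 0100110001
4. -> 0011001010
5. -> 0100110001

0100110001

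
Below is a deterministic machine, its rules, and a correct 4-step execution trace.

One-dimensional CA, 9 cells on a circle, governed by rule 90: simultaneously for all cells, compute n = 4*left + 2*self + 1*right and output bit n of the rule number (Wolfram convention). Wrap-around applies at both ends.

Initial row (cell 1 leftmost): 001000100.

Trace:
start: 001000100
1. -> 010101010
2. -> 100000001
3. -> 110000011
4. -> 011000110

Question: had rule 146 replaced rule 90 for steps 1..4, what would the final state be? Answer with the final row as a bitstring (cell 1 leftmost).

101000101

(re-executing steps 1..4 under rule 146; state before step 1: 001000100)
1. -> 010101010
2. -> 100000001
3. -> 010000010
4. -> 101000101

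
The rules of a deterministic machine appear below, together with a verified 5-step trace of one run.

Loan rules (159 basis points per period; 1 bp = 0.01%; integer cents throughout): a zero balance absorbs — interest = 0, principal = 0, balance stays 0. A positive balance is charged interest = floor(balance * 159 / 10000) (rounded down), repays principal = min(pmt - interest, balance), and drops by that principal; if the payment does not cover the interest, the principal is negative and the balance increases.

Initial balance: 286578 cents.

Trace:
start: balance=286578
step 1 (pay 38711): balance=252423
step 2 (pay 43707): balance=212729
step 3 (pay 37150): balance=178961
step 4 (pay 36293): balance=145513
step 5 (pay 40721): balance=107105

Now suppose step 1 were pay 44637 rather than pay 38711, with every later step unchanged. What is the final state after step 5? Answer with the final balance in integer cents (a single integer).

(re-executing from step 1 with the substitution; state before step 1: balance=286578)
step 1 (pay 44637): balance=246497
step 2 (pay 43707): balance=206709
step 3 (pay 37150): balance=172845
step 4 (pay 36293): balance=139300
step 5 (pay 40721): balance=100793

100793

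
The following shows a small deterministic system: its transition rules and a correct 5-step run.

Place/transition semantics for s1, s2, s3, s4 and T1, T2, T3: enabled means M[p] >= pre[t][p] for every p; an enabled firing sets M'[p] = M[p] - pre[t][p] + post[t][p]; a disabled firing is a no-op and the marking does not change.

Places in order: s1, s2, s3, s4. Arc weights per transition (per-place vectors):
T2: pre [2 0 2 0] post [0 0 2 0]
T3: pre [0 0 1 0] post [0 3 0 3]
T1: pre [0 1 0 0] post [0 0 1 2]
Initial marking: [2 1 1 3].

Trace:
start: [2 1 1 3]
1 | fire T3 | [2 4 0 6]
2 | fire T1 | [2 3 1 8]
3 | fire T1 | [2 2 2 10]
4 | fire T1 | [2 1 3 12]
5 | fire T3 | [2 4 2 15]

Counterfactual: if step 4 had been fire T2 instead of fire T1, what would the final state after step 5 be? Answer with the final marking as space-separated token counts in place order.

0 5 1 13

(re-executing from step 4 with the substitution; state before step 4: [2 2 2 10])
4 | fire T2 | [0 2 2 10]
5 | fire T3 | [0 5 1 13]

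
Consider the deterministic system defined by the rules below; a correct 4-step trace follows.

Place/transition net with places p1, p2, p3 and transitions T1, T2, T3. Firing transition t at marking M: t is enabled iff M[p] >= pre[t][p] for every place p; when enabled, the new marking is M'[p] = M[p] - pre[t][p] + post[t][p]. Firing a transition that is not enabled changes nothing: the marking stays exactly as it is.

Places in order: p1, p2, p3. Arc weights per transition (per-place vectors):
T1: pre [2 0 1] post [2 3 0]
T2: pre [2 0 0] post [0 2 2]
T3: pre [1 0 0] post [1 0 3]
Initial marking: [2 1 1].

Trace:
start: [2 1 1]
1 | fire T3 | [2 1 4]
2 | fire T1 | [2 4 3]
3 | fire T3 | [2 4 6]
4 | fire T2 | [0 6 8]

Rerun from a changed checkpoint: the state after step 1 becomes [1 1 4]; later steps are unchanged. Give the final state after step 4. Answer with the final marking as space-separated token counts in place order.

state after step 1 := [1 1 4]
2 | fire T1 | [1 1 4]
3 | fire T3 | [1 1 7]
4 | fire T2 | [1 1 7]

1 1 7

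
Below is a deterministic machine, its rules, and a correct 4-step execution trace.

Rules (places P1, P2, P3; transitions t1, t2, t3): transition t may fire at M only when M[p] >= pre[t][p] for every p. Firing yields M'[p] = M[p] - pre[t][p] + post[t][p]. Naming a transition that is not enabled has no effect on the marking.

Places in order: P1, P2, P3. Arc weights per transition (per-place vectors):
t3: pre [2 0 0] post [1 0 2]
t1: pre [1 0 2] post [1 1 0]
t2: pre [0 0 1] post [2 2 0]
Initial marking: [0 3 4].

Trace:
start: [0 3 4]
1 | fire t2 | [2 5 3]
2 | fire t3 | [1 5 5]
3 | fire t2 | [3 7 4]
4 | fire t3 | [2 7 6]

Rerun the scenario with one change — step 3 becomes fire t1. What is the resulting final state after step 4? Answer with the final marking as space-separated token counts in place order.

(re-executing from step 3 with the substitution; state before step 3: [1 5 5])
3 | fire t1 | [1 6 3]
4 | fire t3 | [1 6 3]

1 6 3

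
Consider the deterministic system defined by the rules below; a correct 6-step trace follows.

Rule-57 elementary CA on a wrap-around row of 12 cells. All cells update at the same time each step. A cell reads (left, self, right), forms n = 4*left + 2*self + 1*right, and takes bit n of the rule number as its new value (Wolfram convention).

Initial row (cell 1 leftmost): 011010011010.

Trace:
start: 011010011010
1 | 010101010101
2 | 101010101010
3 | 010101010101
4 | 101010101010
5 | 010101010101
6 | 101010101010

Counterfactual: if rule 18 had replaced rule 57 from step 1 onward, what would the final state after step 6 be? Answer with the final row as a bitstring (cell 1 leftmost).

(re-executing steps 1..6 under rule 18; state before step 1: 011010011010)
1 | 100001100001
2 | 010010010010
3 | 101101101101
4 | 000000000000
5 | 000000000000
6 | 000000000000

000000000000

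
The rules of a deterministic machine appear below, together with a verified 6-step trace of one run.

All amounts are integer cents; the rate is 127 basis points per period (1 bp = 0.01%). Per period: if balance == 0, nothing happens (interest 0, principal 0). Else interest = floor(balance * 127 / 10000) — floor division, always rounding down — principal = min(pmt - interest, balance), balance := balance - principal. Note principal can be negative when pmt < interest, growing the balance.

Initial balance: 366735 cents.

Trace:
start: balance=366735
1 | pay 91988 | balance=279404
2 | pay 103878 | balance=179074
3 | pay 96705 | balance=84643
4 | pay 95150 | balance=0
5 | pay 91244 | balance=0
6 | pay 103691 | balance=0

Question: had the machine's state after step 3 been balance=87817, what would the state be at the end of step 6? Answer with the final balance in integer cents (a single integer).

state after step 3 := balance=87817
4 | pay 95150 | balance=0
5 | pay 91244 | balance=0
6 | pay 103691 | balance=0

0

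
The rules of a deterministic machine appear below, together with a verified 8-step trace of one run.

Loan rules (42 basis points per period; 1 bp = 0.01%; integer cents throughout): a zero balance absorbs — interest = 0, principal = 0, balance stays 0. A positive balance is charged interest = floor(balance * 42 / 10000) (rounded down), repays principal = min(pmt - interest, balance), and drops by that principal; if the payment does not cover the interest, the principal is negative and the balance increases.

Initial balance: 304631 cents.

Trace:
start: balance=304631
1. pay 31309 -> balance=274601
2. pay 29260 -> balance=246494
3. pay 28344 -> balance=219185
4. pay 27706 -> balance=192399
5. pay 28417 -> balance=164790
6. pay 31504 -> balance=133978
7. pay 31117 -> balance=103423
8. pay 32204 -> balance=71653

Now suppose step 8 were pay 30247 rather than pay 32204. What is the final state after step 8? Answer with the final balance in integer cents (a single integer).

(re-executing from step 8 with the substitution; state before step 8: balance=103423)
8. pay 30247 -> balance=73610

73610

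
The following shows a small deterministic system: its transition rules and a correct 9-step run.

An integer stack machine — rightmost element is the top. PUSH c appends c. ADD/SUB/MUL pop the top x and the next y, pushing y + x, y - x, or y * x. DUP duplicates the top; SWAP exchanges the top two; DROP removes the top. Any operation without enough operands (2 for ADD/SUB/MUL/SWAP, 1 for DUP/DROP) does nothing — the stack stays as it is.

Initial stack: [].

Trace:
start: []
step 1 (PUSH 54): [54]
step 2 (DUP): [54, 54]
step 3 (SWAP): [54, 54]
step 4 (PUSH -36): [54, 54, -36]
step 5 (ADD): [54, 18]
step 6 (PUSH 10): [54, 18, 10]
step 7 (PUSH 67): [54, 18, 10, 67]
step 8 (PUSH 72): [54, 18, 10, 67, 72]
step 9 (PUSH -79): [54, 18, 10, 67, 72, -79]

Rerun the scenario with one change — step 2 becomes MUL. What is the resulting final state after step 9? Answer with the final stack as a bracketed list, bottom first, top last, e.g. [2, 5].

[18, 10, 67, 72, -79]

(re-executing from step 2 with the substitution; state before step 2: [54])
step 2 (MUL): [54]
step 3 (SWAP): [54]
step 4 (PUSH -36): [54, -36]
step 5 (ADD): [18]
step 6 (PUSH 10): [18, 10]
step 7 (PUSH 67): [18, 10, 67]
step 8 (PUSH 72): [18, 10, 67, 72]
step 9 (PUSH -79): [18, 10, 67, 72, -79]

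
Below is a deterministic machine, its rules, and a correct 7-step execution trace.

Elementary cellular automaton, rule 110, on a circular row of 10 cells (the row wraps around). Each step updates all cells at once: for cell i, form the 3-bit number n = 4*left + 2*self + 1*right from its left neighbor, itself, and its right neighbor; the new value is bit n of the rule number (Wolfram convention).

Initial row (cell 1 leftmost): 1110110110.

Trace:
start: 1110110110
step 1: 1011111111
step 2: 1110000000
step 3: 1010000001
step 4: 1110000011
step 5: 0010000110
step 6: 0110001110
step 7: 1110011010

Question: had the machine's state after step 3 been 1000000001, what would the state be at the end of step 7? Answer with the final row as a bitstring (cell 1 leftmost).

1000011000

state after step 3 := 1000000001
step 4: 1000000011
step 5: 1000000110
step 6: 1000001111
step 7: 1000011000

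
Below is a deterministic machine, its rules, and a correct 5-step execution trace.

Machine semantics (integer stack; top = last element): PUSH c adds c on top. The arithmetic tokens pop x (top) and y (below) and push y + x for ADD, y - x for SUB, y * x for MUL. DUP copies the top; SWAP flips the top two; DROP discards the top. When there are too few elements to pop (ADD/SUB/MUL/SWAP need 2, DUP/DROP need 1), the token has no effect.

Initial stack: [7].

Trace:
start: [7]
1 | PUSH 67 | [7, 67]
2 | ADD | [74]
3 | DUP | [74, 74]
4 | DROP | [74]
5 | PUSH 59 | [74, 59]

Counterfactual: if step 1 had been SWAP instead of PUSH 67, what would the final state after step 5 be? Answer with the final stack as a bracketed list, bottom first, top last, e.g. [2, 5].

(re-executing from step 1 with the substitution; state before step 1: [7])
1 | SWAP | [7]
2 | ADD | [7]
3 | DUP | [7, 7]
4 | DROP | [7]
5 | PUSH 59 | [7, 59]

[7, 59]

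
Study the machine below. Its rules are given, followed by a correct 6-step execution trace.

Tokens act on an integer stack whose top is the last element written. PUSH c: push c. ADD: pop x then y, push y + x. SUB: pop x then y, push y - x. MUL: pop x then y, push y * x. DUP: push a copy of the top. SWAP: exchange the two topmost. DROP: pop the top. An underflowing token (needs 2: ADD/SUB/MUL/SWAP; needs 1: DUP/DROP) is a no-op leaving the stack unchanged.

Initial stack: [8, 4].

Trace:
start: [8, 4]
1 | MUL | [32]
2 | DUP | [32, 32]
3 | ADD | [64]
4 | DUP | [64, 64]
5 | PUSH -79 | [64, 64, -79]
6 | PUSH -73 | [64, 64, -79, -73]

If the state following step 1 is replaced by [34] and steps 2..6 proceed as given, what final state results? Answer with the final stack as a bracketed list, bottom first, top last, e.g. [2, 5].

state after step 1 := [34]
2 | DUP | [34, 34]
3 | ADD | [68]
4 | DUP | [68, 68]
5 | PUSH -79 | [68, 68, -79]
6 | PUSH -73 | [68, 68, -79, -73]

[68, 68, -79, -73]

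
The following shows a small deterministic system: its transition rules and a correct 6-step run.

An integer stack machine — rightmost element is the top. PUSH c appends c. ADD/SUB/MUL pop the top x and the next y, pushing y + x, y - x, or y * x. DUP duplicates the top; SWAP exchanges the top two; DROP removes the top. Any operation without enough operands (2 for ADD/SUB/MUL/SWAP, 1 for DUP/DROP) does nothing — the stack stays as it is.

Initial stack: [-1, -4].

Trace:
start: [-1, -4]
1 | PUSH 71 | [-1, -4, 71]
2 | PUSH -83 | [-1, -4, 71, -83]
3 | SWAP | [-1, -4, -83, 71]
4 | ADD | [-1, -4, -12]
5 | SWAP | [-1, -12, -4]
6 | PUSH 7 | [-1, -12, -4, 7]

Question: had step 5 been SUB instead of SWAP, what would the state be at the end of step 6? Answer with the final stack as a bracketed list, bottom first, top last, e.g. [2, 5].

(re-executing from step 5 with the substitution; state before step 5: [-1, -4, -12])
5 | SUB | [-1, 8]
6 | PUSH 7 | [-1, 8, 7]

[-1, 8, 7]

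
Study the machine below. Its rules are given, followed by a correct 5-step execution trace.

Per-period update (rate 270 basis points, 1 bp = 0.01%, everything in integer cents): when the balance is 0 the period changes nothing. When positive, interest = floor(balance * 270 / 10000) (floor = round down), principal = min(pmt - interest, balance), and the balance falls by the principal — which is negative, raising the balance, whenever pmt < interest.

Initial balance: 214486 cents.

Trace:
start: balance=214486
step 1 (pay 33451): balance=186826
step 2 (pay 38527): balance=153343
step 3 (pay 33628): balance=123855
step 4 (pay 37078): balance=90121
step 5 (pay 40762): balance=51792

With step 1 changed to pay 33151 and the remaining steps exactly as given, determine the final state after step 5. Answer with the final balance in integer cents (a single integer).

52125

(re-executing from step 1 with the substitution; state before step 1: balance=214486)
step 1 (pay 33151): balance=187126
step 2 (pay 38527): balance=153651
step 3 (pay 33628): balance=124171
step 4 (pay 37078): balance=90445
step 5 (pay 40762): balance=52125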